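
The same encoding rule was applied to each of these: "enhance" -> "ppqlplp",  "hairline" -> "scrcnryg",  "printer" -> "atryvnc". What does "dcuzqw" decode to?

saloon

It's a Vigenère-style cipher with numeric key [11,2,9]: position i shifts by key[i mod 3].
Undoing it on dcuzqw: d−11=s, c−2=a, u−9=l, z−11=o, q−2=o, w−9=n.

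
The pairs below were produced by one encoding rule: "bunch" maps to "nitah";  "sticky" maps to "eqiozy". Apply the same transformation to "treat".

zgkxz

The output letters match the input read backwards, each shifted +6: bunch reversed is hcnub. Two steps: reverse the string, then apply a Caesar shift of +6.
For treat: reverse → taert; then shift: t+6=z, a+6=g, e+6=k, r+6=x, t+6=z.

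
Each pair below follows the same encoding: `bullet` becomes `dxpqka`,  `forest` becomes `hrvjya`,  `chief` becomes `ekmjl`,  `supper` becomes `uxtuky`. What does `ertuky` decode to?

In bullet: b→d is +2, u→x is +3, l→p is +4, l→q is +5 — the shift increases by 1 each position. The shift increases by 1 at each position, starting from +2: 2, 3, 4, ….
Undoing it on ertuky: e−2=c, r−3=o, t−4=p, u−5=p, k−6=e, y−7=r.

copper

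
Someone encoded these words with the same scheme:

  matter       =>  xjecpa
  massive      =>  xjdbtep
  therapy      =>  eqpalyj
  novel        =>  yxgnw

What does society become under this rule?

Shifts by position in matter: pos 0: m→x (+11), pos 1: a→j (+9), pos 2: t→e (+11), pos 3: t→c (+9) — repeating every 2. A repeating key of period 2 is used — shifts +11, +9 over and over.
On society: s+11=d, o+9=x, c+11=n, i+9=r, e+11=p, t+9=c, y+11=j.

dxnrpcj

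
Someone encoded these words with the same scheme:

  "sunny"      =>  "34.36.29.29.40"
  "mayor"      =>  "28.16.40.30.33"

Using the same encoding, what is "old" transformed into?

The number is (letter's place in the alphabet, a=1) + 15.
For old: o=15→30, l=12→27, d=4→19.

30.27.19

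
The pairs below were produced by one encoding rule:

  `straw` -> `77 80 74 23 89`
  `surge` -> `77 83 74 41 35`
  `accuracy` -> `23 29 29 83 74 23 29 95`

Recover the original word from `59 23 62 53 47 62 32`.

The formula is n = 3×(alphabet index, a=1) + 20.
Decoding 59 23 62 53 47 62 32: 59→(59−20)÷3=13=m, 23→(23−20)÷3=1=a, 62→(62−20)÷3=14=n, 53→(53−20)÷3=11=k, 47→(47−20)÷3=9=i, 62→(62−20)÷3=14=n, 32→(32−20)÷3=4=d.

mankind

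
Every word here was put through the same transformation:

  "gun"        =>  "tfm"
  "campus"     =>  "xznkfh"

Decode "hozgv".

Each letter is replaced by its mirror in the alphabet: a↔z, b↔y, c↔x, and so on (the Atbash cipher).
Decoding hozgv: h↔s, o↔l, z↔a, g↔t, v↔e.

slate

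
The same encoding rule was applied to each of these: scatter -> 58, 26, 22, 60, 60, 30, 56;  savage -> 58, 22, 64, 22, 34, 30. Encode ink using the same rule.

s(#19)→58 and c(#3)→26: differences scale by 2, so n = 2·pos + 20. With a=1..z=26, the number is 2·pos + 20.
On ink: i=9→38, n=14→48, k=11→42.

38, 48, 42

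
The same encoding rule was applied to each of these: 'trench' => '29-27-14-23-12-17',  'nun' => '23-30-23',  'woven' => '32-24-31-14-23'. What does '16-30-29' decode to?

t is letter #20 and maps to 29: an offset of 9. Each letter is replaced by its alphabet position (a=1..z=26) + 9.
Undoing it on 16-30-29: 16→(16−9)÷1=7=g, 30→(30−9)÷1=21=u, 29→(29−9)÷1=20=t.

gut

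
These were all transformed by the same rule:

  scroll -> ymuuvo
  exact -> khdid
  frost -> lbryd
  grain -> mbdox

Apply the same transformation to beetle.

hohzvh

A repeating key of period 3 is used — shifts +6, +10, +3 over and over.
Applying it to beetle: b+6=h, e+10=o, e+3=h, t+6=z, l+10=v, e+3=h.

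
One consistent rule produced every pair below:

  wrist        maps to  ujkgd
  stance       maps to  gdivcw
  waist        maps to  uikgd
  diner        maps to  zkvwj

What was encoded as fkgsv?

w(22)→u(20) and r(17)→j(9) fit y≡23x+8 (mod 26); the inverse of 23 mod 26 is 17. Each letter's alphabet position (a=0..z=25) is mapped through 23·x+8 mod 26 — an affine cipher.
Undoing it on fkgsv: f(5)→17·(5−8)≡1=b; k(10)→17·(10−8)≡8=i; g(6)→17·(6−8)≡18=s; s(18)→17·(18−8)≡14=o; v(21)→17·(21−8)≡13=n (all mod 26).

bison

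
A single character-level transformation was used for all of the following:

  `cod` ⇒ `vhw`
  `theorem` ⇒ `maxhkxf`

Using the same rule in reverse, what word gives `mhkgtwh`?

tornado

Compare letters: c→v is +19, o→h is +19, d→w is +19 — a constant shift. It's a constant shift of +19 (ROT19).
Reversing it on mhkgtwh: m−19=t, h−19=o, k−19=r, g−19=n, t−19=a, w−19=d, h−19=o.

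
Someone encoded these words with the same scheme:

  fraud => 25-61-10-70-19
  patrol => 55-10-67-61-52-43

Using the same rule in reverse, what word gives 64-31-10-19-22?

f(#6)→25 and r(#18)→61: differences scale by 3, so n = 3·pos + 7. The formula is n = 3×(alphabet index, a=1) + 7.
Reversing it on 64-31-10-19-22: 64→(64−7)÷3=19=s, 31→(31−7)÷3=8=h, 10→(10−7)÷3=1=a, 19→(19−7)÷3=4=d, 22→(22−7)÷3=5=e.

shade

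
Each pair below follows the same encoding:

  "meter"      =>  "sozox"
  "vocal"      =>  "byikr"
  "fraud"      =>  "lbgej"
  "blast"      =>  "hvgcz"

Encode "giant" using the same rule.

Shifts by position in meter: pos 0: m→s (+6), pos 1: e→o (+10), pos 2: t→z (+6), pos 3: e→o (+10) — repeating every 2. It's a Vigenère-style cipher with numeric key [6,10]: position i shifts by key[i mod 2].
For giant: g+6=m, i+10=s, a+6=g, n+10=x, t+6=z.

msgxz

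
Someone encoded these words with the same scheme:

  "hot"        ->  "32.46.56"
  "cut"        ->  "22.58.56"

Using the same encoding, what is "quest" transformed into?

h(#8)→32 and o(#15)→46: differences scale by 2, so n = 2·pos + 16. Each letter becomes 2×(its alphabet position, a=1..z=26) + 16.
On quest: q=17→50, u=21→58, e=5→26, s=19→54, t=20→56.

50.58.26.54.56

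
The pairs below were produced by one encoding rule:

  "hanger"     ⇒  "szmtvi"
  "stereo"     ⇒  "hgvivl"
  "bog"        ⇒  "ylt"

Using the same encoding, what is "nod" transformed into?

mlw

Each letter is replaced by its mirror in the alphabet: a↔z, b↔y, c↔x, and so on (the Atbash cipher).
For nod: n↔m, o↔l, d↔w.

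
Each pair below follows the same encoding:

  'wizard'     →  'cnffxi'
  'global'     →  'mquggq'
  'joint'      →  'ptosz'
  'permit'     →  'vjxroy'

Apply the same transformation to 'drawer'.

jwgbkw

A repeating key of period 2 is used — shifts +6, +5 over and over.
On drawer: d+6=j, r+5=w, a+6=g, w+5=b, e+6=k, r+5=w.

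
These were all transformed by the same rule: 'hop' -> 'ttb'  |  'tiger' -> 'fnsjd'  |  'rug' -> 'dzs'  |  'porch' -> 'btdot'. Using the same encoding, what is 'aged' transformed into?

The shift depends on letter class: consonant h→t is +12, but vowel o→t is +5. Two shifts are in play — +5 for a/e/i/o/u, +12 for every other letter.
Applying it to aged: a(vowel)+5=f, g(cons)+12=s, e(vowel)+5=j, d(cons)+12=p.

fsjp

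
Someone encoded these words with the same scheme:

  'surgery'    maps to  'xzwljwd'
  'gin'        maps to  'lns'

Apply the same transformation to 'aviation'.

fanfynts

Compare letters: s→x is +5, u→z is +5, r→w is +5 — a constant shift. This is a Caesar cipher with shift 5.
For aviation: a+5=f, v+5=a, i+5=n, a+5=f, t+5=y, i+5=n, o+5=t, n+5=s.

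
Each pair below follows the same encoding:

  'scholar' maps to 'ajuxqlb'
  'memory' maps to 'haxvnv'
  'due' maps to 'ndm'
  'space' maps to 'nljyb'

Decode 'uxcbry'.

The output letters match the input read backwards, each shifted +9: scholar reversed is ralohcs. The word is reversed, then every letter is shifted forward by 9.
Undoing it on uxcbry: shift back: u−9=l, x−9=o, c−9=t, b−9=s, r−9=i, y−9=p → lotsip; then reverse → pistol.

pistol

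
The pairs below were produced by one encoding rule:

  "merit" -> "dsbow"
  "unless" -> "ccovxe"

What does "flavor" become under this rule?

byfkvp

The output letters match the input read backwards, each shifted +10: merit reversed is tirem. Read the word backwards and shift each letter +10.
On flavor: reverse → rovalf; then shift: r+10=b, o+10=y, v+10=f, a+10=k, l+10=v, f+10=p.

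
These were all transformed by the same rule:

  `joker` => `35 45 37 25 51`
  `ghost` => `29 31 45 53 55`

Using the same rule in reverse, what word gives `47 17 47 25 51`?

j(#10)→35 and o(#15)→45: differences scale by 2, so n = 2·pos + 15. Each letter becomes 2×(its alphabet position, a=1..z=26) + 15.
Reversing it on 47 17 47 25 51: 47→(47−15)÷2=16=p, 17→(17−15)÷2=1=a, 47→(47−15)÷2=16=p, 25→(25−15)÷2=5=e, 51→(51−15)÷2=18=r.

paper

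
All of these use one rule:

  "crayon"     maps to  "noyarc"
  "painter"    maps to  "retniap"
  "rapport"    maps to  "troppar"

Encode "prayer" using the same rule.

The output letters match the input read backwards: crayon reversed is noyarc. It's just the letters in reverse order.
For prayer: reverse → reyarp.

reyarp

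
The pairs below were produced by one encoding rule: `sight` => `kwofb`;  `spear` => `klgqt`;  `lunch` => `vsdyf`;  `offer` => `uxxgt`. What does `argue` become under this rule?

qtosg

s(18)→k(10) and i(8)→w(22) fit y≡17x+16 (mod 26); the inverse of 17 mod 26 is 23. Each letter's alphabet position (a=0..z=25) is mapped through 17·x+16 mod 26 — an affine cipher.
For argue: a(0)→17·0+16≡16=q; r(17)→17·17+16≡19=t; g(6)→17·6+16≡14=o; u(20)→17·20+16≡18=s; e(4)→17·4+16≡6=g (all mod 26).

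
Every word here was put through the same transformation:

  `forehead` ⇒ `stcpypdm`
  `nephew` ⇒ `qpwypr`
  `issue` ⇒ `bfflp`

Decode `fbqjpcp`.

sincere

f(5)→s(18) and o(14)→t(19) fit y≡3x+3 (mod 26); the inverse of 3 mod 26 is 9. Treating letters as 0–25, the rule is x ↦ 3x + 3 (mod 26).
Reversing it on fbqjpcp: f(5)→9·(5−3)≡18=s; b(1)→9·(1−3)≡8=i; q(16)→9·(16−3)≡13=n; j(9)→9·(9−3)≡2=c; p(15)→9·(15−3)≡4=e; c(2)→9·(2−3)≡17=r; p(15)→9·(15−3)≡4=e (all mod 26).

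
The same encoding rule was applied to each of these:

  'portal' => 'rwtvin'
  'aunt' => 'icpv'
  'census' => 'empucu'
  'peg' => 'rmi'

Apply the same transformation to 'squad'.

uscif

The shift depends on letter class: consonant p→r is +2, but vowel o→w is +8. Vowels shift forward by 8 and consonants shift forward by 2.
For squad: s(cons)+2=u, q(cons)+2=s, u(vowel)+8=c, a(vowel)+8=i, d(cons)+2=f.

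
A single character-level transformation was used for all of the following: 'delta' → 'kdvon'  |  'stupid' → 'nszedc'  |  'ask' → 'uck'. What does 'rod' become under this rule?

nyb

The output letters match the input read backwards, each shifted +10: delta reversed is atled. Read the word backwards and shift each letter +10.
Applying it to rod: reverse → dor; then shift: d+10=n, o+10=y, r+10=b.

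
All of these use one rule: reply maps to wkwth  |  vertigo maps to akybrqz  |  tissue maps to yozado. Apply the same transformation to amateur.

fshbnec

In reply: r→w is +5, e→k is +6, p→w is +7, l→t is +8 — the shift increases by 1 each position. Each letter shifts forward by (position + 5), i.e. 5, 6, 7, … — the shift grows by one for each successive letter.
Applying it to amateur: a+5=f, m+6=s, a+7=h, t+8=b, e+9=n, u+10=e, r+11=c.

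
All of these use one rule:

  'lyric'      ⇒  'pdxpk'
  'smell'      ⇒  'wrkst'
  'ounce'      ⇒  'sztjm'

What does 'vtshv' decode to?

roman

In lyric: l→p is +4, y→d is +5, r→x is +6, i→p is +7 — the shift increases by 1 each position. Letter i (0-indexed) is shifted by i+4, so successive shifts are 4, 5, 6, ….
Decoding vtshv: v−4=r, t−5=o, s−6=m, h−7=a, v−8=n.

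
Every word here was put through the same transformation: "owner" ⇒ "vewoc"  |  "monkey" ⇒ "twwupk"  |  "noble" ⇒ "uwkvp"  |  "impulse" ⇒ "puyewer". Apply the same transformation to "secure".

zmlecq

The shift increases by 1 at each position, starting from +7: 7, 8, 9, ….
For secure: s+7=z, e+8=m, c+9=l, u+10=e, r+11=c, e+12=q.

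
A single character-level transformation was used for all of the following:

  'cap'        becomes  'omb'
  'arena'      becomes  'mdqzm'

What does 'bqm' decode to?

pea

Compare letters: c→o is +12, a→m is +12, p→b is +12 — a constant shift. This is a Caesar cipher with shift 12.
Decoding bqm: b−12=p, q−12=e, m−12=a.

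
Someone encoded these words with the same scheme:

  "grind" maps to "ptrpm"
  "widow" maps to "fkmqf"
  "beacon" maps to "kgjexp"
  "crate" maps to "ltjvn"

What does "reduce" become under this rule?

agmwlg

Shifts by position in grind: pos 0: g→p (+9), pos 1: r→t (+2), pos 2: i→r (+9), pos 3: n→p (+2) — repeating every 2. It's a Vigenère-style cipher with numeric key [9,2]: position i shifts by key[i mod 2].
On reduce: r+9=a, e+2=g, d+9=m, u+2=w, c+9=l, e+2=g.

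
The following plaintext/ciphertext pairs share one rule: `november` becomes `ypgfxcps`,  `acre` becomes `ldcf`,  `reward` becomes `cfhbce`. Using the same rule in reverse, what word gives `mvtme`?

built

The shifts repeat in a cycle of length 2: positions 0,1,… shift by +11, +1, then the pattern repeats.
Undoing it on mvtme: m−11=b, v−1=u, t−11=i, m−1=l, e−11=t.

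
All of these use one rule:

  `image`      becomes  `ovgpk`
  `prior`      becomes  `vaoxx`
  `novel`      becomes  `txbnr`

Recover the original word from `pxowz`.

Shifts by position in image: pos 0: i→o (+6), pos 1: m→v (+9), pos 2: a→g (+6), pos 3: g→p (+9) — repeating every 2. A repeating key of period 2 is used — shifts +6, +9 over and over.
Reversing it on pxowz: p−6=j, x−9=o, o−6=i, w−9=n, z−6=t.

joint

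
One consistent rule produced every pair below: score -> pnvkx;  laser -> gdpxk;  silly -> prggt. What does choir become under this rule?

nmvrk

Treating letters as 0–25, the rule is x ↦ 5x + 3 (mod 26).
For choir: c(2)→5·2+3≡13=n; h(7)→5·7+3≡12=m; o(14)→5·14+3≡21=v; i(8)→5·8+3≡17=r; r(17)→5·17+3≡10=k (all mod 26).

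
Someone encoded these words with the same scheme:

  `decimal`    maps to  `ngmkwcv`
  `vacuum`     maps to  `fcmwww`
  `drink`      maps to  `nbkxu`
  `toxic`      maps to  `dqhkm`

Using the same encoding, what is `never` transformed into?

The shift depends on letter class: consonant d→n is +10, but vowel e→g is +2. Two shifts are in play — +2 for a/e/i/o/u, +10 for every other letter.
On never: n(cons)+10=x, e(vowel)+2=g, v(cons)+10=f, e(vowel)+2=g, r(cons)+10=b.

xgfgb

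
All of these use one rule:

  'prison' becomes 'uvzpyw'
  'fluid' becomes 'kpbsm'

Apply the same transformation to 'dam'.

thk

The output letters match the input read backwards, each shifted +7: prison reversed is nosirp. Read the word backwards and shift each letter +7.
Applying it to dam: reverse → mad; then shift: m+7=t, a+7=h, d+7=k.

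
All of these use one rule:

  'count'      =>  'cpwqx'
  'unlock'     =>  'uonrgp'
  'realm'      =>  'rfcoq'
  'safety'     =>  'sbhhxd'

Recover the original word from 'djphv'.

Each letter shifts forward by its position index (0, 1, 2, …) — the shift grows by one for each successive letter.
Decoding djphv: d−0=d, j−1=i, p−2=n, h−3=e, v−4=r.

diner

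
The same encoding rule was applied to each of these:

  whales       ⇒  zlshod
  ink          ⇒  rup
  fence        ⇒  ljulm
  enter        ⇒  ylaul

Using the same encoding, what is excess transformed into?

zzljel

Read the word backwards and shift each letter +7.
For excess: reverse → ssecxe; then shift: s+7=z, s+7=z, e+7=l, c+7=j, x+7=e, e+7=l.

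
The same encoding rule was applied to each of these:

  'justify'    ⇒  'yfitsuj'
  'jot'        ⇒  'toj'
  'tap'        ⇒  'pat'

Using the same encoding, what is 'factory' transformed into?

The output letters match the input read backwards: justify reversed is yfitsuj. It's just the letters in reverse order.
On factory: reverse → yrotcaf.

yrotcaf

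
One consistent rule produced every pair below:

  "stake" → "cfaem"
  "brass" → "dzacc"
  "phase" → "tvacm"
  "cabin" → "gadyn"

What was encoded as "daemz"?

baker

Each letter's alphabet position (a=0..z=25) is mapped through 3·x+0 mod 26 — an affine cipher.
Undoing it on daemz: d(3)→9·(3−0)≡1=b; a(0)→9·(0−0)≡0=a; e(4)→9·(4−0)≡10=k; m(12)→9·(12−0)≡4=e; z(25)→9·(25−0)≡17=r (all mod 26).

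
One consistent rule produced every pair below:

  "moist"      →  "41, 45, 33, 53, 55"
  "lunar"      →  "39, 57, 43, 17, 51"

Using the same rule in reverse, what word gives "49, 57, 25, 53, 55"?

m(#13)→41 and o(#15)→45: differences scale by 2, so n = 2·pos + 15. Each letter becomes 2×(its alphabet position, a=1..z=26) + 15.
Reversing it on 49, 57, 25, 53, 55: 49→(49−15)÷2=17=q, 57→(57−15)÷2=21=u, 25→(25−15)÷2=5=e, 53→(53−15)÷2=19=s, 55→(55−15)÷2=20=t.

quest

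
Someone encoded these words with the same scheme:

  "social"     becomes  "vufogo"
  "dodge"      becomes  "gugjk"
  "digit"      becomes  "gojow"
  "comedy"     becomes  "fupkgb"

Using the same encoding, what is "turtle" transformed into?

wauwok

The shift depends on letter class: consonant s→v is +3, but vowel o→u is +6. Two shifts are in play — +6 for a/e/i/o/u, +3 for every other letter.
Applying it to turtle: t(cons)+3=w, u(vowel)+6=a, r(cons)+3=u, t(cons)+3=w, l(cons)+3=o, e(vowel)+6=k.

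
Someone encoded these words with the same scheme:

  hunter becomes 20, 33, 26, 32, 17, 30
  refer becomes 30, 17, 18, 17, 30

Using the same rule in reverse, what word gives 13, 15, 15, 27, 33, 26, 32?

h is letter #8 and maps to 20: an offset of 12. Each letter is replaced by its alphabet position (a=1..z=26) + 12.
Reversing it on 13, 15, 15, 27, 33, 26, 32: 13→(13−12)÷1=1=a, 15→(15−12)÷1=3=c, 15→(15−12)÷1=3=c, 27→(27−12)÷1=15=o, 33→(33−12)÷1=21=u, 26→(26−12)÷1=14=n, 32→(32−12)÷1=20=t.

account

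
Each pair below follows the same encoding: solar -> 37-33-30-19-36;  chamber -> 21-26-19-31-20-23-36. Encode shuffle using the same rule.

Each letter is replaced by its alphabet position (a=1..z=26) + 18.
On shuffle: s=19→37, h=8→26, u=21→39, f=6→24, f=6→24, l=12→30, e=5→23.

37-26-39-24-24-30-23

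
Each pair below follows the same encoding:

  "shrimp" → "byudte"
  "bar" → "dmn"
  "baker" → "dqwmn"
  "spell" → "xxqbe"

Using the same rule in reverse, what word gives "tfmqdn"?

breath

Read the word backwards and shift each letter +12.
Reversing it on tfmqdn: shift back: t−12=h, f−12=t, m−12=a, q−12=e, d−12=r, n−12=b → htaerb; then reverse → breath.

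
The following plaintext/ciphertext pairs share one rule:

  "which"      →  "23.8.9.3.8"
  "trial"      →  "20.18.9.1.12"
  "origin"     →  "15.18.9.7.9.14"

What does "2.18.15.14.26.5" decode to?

w is letter #23 and maps to 23: an offset of 0. Each letter is replaced by its alphabet position (a=1, b=2, …, z=26).
Decoding 2.18.15.14.26.5: 2=b, 18=r, 15=o, 14=n, 26=z, 5=e.

bronze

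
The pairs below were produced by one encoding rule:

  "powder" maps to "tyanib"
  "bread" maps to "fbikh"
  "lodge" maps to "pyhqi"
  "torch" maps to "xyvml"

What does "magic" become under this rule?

Shifts by position in powder: pos 0: p→t (+4), pos 1: o→y (+10), pos 2: w→a (+4), pos 3: d→n (+10) — repeating every 2. A repeating key of period 2 is used — shifts +4, +10 over and over.
For magic: m+4=q, a+10=k, g+4=k, i+10=s, c+4=g.

qkksg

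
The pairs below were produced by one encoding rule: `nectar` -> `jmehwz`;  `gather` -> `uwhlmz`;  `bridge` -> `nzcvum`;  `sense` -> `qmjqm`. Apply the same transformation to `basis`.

nwqcq

n(13)→j(9) and e(4)→m(12) fit y≡17x+22 (mod 26); the inverse of 17 mod 26 is 23. Treating letters as 0–25, the rule is x ↦ 17x + 22 (mod 26).
For basis: b(1)→17·1+22≡13=n; a(0)→17·0+22≡22=w; s(18)→17·18+22≡16=q; i(8)→17·8+22≡2=c; s(18)→17·18+22≡16=q (all mod 26).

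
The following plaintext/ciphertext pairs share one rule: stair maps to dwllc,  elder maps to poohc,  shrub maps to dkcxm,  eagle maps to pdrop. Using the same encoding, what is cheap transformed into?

Shifts by position in stair: pos 0: s→d (+11), pos 1: t→w (+3), pos 2: a→l (+11), pos 3: i→l (+3) — repeating every 2. The shifts repeat in a cycle of length 2: positions 0,1,… shift by +11, +3, then the pattern repeats.
For cheap: c+11=n, h+3=k, e+11=p, a+3=d, p+11=a.

nkpda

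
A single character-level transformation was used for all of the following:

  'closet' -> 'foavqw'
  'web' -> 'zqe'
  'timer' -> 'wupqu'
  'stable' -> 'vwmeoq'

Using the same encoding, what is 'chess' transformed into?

fkqvv

The shift depends on letter class: consonant c→f is +3, but vowel o→a is +12. The rule splits by letter class: vowels +12, consonants +3.
On chess: c(cons)+3=f, h(cons)+3=k, e(vowel)+12=q, s(cons)+3=v, s(cons)+3=v.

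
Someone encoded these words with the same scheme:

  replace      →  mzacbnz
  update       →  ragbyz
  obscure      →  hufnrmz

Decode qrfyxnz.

r(17)→m(12) and e(4)→z(25) fit y≡19x+1 (mod 26); the inverse of 19 mod 26 is 11. Treating letters as 0–25, the rule is x ↦ 19x + 1 (mod 26).
Decoding qrfyxnz: q(16)→11·(16−1)≡9=j; r(17)→11·(17−1)≡20=u; f(5)→11·(5−1)≡18=s; y(24)→11·(24−1)≡19=t; x(23)→11·(23−1)≡8=i; n(13)→11·(13−1)≡2=c; z(25)→11·(25−1)≡4=e (all mod 26).

justice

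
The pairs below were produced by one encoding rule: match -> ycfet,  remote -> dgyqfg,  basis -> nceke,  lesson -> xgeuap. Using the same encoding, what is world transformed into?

iqdnp

Shifts by position in match: pos 0: m→y (+12), pos 1: a→c (+2), pos 2: t→f (+12), pos 3: c→e (+2) — repeating every 2. It's a Vigenère-style cipher with numeric key [12,2]: position i shifts by key[i mod 2].
On world: w+12=i, o+2=q, r+12=d, l+2=n, d+12=p.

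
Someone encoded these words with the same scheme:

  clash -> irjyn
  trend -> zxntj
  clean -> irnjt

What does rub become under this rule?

The shift depends on letter class: consonant c→i is +6, but vowel a→j is +9. Vowels shift forward by 9 and consonants shift forward by 6.
On rub: r(cons)+6=x, u(vowel)+9=d, b(cons)+6=h.

xdh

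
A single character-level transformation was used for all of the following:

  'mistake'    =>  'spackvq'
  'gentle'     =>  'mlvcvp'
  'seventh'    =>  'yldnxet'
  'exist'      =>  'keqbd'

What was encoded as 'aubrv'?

until

In mistake: m→s is +6, i→p is +7, s→a is +8, t→c is +9 — the shift increases by 1 each position. Letter i (0-indexed) is shifted by i+6, so successive shifts are 6, 7, 8, ….
Undoing it on aubrv: a−6=u, u−7=n, b−8=t, r−9=i, v−10=l.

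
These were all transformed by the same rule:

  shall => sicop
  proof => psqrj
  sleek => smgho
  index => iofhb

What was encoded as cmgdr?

Letter i (0-indexed) is shifted by i+0, so successive shifts are 0, 1, 2, ….
Reversing it on cmgdr: c−0=c, m−1=l, g−2=e, d−3=a, r−4=n.

clean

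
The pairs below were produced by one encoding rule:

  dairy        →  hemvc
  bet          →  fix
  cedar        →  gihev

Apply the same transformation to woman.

asqer

Compare letters: d→h is +4, a→e is +4, i→m is +4 — a constant shift. It's a constant shift of +4 (ROT4).
Applying it to woman: w+4=a, o+4=s, m+4=q, a+4=e, n+4=r.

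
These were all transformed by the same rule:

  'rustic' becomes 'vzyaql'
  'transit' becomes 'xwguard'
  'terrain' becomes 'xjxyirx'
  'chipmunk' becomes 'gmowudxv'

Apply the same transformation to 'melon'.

The shift increases by 1 at each position, starting from +4: 4, 5, 6, ….
Applying it to melon: m+4=q, e+5=j, l+6=r, o+7=v, n+8=v.

qjrvv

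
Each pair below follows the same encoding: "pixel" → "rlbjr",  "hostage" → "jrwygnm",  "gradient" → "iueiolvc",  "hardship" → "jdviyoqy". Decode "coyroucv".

aluminum

In pixel: p→r is +2, i→l is +3, x→b is +4, e→j is +5 — the shift increases by 1 each position. The shift increases by 1 at each position, starting from +2: 2, 3, 4, ….
Decoding coyroucv: c−2=a, o−3=l, y−4=u, r−5=m, o−6=i, u−7=n, c−8=u, v−9=m.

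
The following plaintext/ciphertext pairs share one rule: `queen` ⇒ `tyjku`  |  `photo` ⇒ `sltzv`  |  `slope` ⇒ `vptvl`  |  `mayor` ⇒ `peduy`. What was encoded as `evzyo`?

In queen: q→t is +3, u→y is +4, e→j is +5, e→k is +6 — the shift increases by 1 each position. Letter i (0-indexed) is shifted by i+3, so successive shifts are 3, 4, 5, ….
Reversing it on evzyo: e−3=b, v−4=r, z−5=u, y−6=s, o−7=h.

brush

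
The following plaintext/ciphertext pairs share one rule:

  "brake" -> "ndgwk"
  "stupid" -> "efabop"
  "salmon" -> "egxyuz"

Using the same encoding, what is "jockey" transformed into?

vuowkk

Vowels shift forward by 6 and consonants shift forward by 12.
For jockey: j(cons)+12=v, o(vowel)+6=u, c(cons)+12=o, k(cons)+12=w, e(vowel)+6=k, y(cons)+12=k.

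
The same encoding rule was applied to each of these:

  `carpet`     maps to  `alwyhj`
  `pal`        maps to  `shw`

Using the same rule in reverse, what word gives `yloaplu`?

neither

The output letters match the input read backwards, each shifted +7: carpet reversed is teprac. Read the word backwards and shift each letter +7.
Reversing it on yloaplu: shift back: y−7=r, l−7=e, o−7=h, a−7=t, p−7=i, l−7=e, u−7=n → rehtien; then reverse → neither.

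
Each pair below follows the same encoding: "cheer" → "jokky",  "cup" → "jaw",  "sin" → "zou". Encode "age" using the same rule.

gnk

Vowels shift forward by 6 and consonants shift forward by 7.
On age: a(vowel)+6=g, g(cons)+7=n, e(vowel)+6=k.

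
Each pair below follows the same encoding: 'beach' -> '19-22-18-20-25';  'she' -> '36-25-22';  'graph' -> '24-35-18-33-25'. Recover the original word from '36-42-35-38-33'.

syrup

b is letter #2 and maps to 19: an offset of 17. Each letter is replaced by its alphabet position (a=1..z=26) + 17.
Undoing it on 36-42-35-38-33: 36→(36−17)÷1=19=s, 42→(42−17)÷1=25=y, 35→(35−17)÷1=18=r, 38→(38−17)÷1=21=u, 33→(33−17)÷1=16=p.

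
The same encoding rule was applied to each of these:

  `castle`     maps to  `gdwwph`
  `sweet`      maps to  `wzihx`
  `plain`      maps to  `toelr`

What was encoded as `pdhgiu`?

Shifts by position in castle: pos 0: c→g (+4), pos 1: a→d (+3), pos 2: s→w (+4), pos 3: t→w (+3) — repeating every 2. A repeating key of period 2 is used — shifts +4, +3 over and over.
Decoding pdhgiu: p−4=l, d−3=a, h−4=d, g−3=d, i−4=e, u−3=r.

ladder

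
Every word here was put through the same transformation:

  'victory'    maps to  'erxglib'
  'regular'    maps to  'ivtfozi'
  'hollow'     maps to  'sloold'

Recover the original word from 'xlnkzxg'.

compact

Each letter is replaced by its mirror in the alphabet: a↔z, b↔y, c↔x, and so on (the Atbash cipher).
Decoding xlnkzxg: x↔c, l↔o, n↔m, k↔p, z↔a, x↔c, g↔t.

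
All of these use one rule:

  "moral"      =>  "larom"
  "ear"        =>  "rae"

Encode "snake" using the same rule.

The output letters match the input read backwards: moral reversed is larom. It's just the letters in reverse order.
On snake: reverse → ekans.

ekans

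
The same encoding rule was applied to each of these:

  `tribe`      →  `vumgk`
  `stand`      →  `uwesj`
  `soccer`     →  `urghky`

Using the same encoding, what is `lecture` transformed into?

Letter i (0-indexed) is shifted by i+2, so successive shifts are 2, 3, 4, ….
Applying it to lecture: l+2=n, e+3=h, c+4=g, t+5=y, u+6=a, r+7=y, e+8=m.

nhgyaym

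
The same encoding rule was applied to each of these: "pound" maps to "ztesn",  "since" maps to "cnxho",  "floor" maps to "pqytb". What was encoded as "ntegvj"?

double

A repeating key of period 2 is used — shifts +10, +5 over and over.
Undoing it on ntegvj: n−10=d, t−5=o, e−10=u, g−5=b, v−10=l, j−5=e.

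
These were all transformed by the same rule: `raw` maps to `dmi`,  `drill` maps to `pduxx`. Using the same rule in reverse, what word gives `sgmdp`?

Compare letters: r→d is +12, a→m is +12, w→i is +12 — a constant shift. Each letter is shifted forward by 12 in the alphabet (a Caesar shift of +12).
Reversing it on sgmdp: s−12=g, g−12=u, m−12=a, d−12=r, p−12=d.

guard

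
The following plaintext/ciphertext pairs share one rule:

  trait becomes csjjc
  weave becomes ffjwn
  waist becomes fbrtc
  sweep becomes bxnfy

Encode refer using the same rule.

The shifts repeat in a cycle of length 2: positions 0,1,… shift by +9, +1, then the pattern repeats.
On refer: r+9=a, e+1=f, f+9=o, e+1=f, r+9=a.

afofa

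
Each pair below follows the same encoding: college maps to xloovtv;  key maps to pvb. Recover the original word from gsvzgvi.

Each pair mirrors across the alphabet (c↔x, o↔l, l↔o): positions sum to 25. Each letter is replaced by its mirror in the alphabet: a↔z, b↔y, c↔x, and so on (the Atbash cipher).
Reversing it on gsvzgvi: g↔t, s↔h, v↔e, z↔a, g↔t, v↔e, i↔r.

theater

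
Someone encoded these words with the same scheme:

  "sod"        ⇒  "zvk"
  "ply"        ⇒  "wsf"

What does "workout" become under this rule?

dvyrvba

Each letter is shifted forward by 7 in the alphabet (a Caesar shift of +7).
Applying it to workout: w+7=d, o+7=v, r+7=y, k+7=r, o+7=v, u+7=b, t+7=a.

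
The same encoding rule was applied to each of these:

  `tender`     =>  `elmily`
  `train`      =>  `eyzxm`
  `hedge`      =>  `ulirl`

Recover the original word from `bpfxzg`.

social

Each letter's alphabet position (a=0..z=25) is mapped through 3·x+25 mod 26 — an affine cipher.
Undoing it on bpfxzg: b(1)→9·(1−25)≡18=s; p(15)→9·(15−25)≡14=o; f(5)→9·(5−25)≡2=c; x(23)→9·(23−25)≡8=i; z(25)→9·(25−25)≡0=a; g(6)→9·(6−25)≡11=l (all mod 26).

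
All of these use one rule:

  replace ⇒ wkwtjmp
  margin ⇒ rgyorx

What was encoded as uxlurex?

In replace: r→w is +5, e→k is +6, p→w is +7, l→t is +8 — the shift increases by 1 each position. Each letter shifts forward by (position + 5), i.e. 5, 6, 7, … — the shift grows by one for each successive letter.
Decoding uxlurex: u−5=p, x−6=r, l−7=e, u−8=m, r−9=i, e−10=u, x−11=m.

premium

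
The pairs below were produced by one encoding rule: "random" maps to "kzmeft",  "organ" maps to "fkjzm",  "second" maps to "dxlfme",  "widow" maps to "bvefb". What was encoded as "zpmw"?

Treating letters as 0–25, the rule is x ↦ 19x + 25 (mod 26).
Decoding zpmw: z(25)→11·(25−25)≡0=a; p(15)→11·(15−25)≡20=u; m(12)→11·(12−25)≡13=n; w(22)→11·(22−25)≡19=t (all mod 26).

aunt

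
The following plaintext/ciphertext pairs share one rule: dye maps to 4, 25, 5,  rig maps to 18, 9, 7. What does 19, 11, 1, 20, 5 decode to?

d is letter #4 and maps to 4: an offset of 0. Each letter is replaced by its alphabet position (a=1, b=2, …, z=26).
Reversing it on 19, 11, 1, 20, 5: 19=s, 11=k, 1=a, 20=t, 5=e.

skate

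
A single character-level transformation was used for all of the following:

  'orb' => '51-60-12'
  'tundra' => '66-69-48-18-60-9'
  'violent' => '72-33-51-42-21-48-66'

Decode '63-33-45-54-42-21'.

simple

The formula is n = 3×(alphabet index, a=1) + 6.
Decoding 63-33-45-54-42-21: 63→(63−6)÷3=19=s, 33→(33−6)÷3=9=i, 45→(45−6)÷3=13=m, 54→(54−6)÷3=16=p, 42→(42−6)÷3=12=l, 21→(21−6)÷3=5=e.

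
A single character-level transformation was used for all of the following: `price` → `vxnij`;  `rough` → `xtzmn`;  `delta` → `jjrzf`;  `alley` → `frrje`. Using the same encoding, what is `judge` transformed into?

pzjmj

The shift depends on letter class: consonant p→v is +6, but vowel i→n is +5. Two shifts are in play — +5 for a/e/i/o/u, +6 for every other letter.
Applying it to judge: j(cons)+6=p, u(vowel)+5=z, d(cons)+6=j, g(cons)+6=m, e(vowel)+5=j.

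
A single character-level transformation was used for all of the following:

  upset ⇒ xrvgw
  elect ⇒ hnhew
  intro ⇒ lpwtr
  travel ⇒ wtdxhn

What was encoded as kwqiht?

hunger

A repeating key of period 2 is used — shifts +3, +2 over and over.
Reversing it on kwqiht: k−3=h, w−2=u, q−3=n, i−2=g, h−3=e, t−2=r.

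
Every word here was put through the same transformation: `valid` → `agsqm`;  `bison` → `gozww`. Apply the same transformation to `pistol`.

uozbxv

The shift increases by 1 at each position, starting from +5: 5, 6, 7, ….
On pistol: p+5=u, i+6=o, s+7=z, t+8=b, o+9=x, l+10=v.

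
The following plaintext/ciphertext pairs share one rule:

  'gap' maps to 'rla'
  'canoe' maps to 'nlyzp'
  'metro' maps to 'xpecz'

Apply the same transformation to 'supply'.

Every letter moves 11 places later in the alphabet, wrapping around z→a.
Applying it to supply: s+11=d, u+11=f, p+11=a, p+11=a, l+11=w, y+11=j.

dfaawj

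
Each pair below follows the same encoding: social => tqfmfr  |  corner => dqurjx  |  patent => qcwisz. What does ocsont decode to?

In social: s→t is +1, o→q is +2, c→f is +3, i→m is +4 — the shift increases by 1 each position. Letter i (0-indexed) is shifted by i+1, so successive shifts are 1, 2, 3, ….
Decoding ocsont: o−1=n, c−2=a, s−3=p, o−4=k, n−5=i, t−6=n.

napkin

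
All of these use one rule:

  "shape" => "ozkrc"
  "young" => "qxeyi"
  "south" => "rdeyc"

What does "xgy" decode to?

own

The output letters match the input read backwards, each shifted +10: shape reversed is epahs. The word is reversed, then every letter is shifted forward by 10.
Undoing it on xgy: shift back: x−10=n, g−10=w, y−10=o → nwo; then reverse → own.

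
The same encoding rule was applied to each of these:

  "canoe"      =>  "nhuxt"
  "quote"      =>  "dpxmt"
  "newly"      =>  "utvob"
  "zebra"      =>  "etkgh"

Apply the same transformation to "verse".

stgjt

c(2)→n(13) and a(0)→h(7) fit y≡3x+7 (mod 26); the inverse of 3 mod 26 is 9. Treating letters as 0–25, the rule is x ↦ 3x + 7 (mod 26).
Applying it to verse: v(21)→3·21+7≡18=s; e(4)→3·4+7≡19=t; r(17)→3·17+7≡6=g; s(18)→3·18+7≡9=j; e(4)→3·4+7≡19=t (all mod 26).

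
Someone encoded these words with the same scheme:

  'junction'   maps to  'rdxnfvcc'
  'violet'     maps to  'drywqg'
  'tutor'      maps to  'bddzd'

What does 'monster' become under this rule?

uxxdfrf

Letter i (0-indexed) is shifted by i+8, so successive shifts are 8, 9, 10, ….
On monster: m+8=u, o+9=x, n+10=x, s+11=d, t+12=f, e+13=r, r+14=f.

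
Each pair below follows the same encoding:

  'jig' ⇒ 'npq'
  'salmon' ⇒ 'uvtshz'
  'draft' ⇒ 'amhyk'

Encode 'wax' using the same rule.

The output letters match the input read backwards, each shifted +7: jig reversed is gij. Read the word backwards and shift each letter +7.
Applying it to wax: reverse → xaw; then shift: x+7=e, a+7=h, w+7=d.

ehd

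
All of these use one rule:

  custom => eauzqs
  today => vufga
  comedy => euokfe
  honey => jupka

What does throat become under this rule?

vntucz

A repeating key of period 2 is used — shifts +2, +6 over and over.
For throat: t+2=v, h+6=n, r+2=t, o+6=u, a+2=c, t+6=z.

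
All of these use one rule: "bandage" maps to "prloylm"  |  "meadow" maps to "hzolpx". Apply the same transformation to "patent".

The output letters match the input read backwards, each shifted +11: bandage reversed is egadnab. Two steps: reverse the string, then apply a Caesar shift of +11.
For patent: reverse → tnetap; then shift: t+11=e, n+11=y, e+11=p, t+11=e, a+11=l, p+11=a.

eypela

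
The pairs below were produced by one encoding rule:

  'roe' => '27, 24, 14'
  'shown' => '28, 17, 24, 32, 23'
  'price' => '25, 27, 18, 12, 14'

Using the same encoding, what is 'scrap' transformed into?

The number is (letter's place in the alphabet, a=1) + 9.
Applying it to scrap: s=19→28, c=3→12, r=18→27, a=1→10, p=16→25.

28, 12, 27, 10, 25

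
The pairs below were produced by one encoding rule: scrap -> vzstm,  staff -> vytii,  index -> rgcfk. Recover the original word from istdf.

This is an affine cipher: with a=0,…,z=25, each position x becomes (3x+19) mod 26.
Reversing it on istdf: i(8)→9·(8−19)≡5=f; s(18)→9·(18−19)≡17=r; t(19)→9·(19−19)≡0=a; d(3)→9·(3−19)≡12=m; f(5)→9·(5−19)≡4=e (all mod 26).

frame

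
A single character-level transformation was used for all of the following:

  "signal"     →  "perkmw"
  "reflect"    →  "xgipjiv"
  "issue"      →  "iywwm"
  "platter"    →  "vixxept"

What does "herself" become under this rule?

jpiwvil

The output letters match the input read backwards, each shifted +4: signal reversed is langis. The word is reversed, then every letter is shifted forward by 4.
On herself: reverse → flesreh; then shift: f+4=j, l+4=p, e+4=i, s+4=w, r+4=v, e+4=i, h+4=l.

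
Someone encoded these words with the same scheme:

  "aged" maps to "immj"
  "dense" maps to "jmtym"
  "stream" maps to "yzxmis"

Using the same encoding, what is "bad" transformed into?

Two shifts are in play — +8 for a/e/i/o/u, +6 for every other letter.
Applying it to bad: b(cons)+6=h, a(vowel)+8=i, d(cons)+6=j.

hij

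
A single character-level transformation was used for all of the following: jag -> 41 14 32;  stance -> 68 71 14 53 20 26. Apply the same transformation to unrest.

Each letter becomes 3×(its alphabet position, a=1..z=26) + 11.
For unrest: u=21→74, n=14→53, r=18→65, e=5→26, s=19→68, t=20→71.

74 53 65 26 68 71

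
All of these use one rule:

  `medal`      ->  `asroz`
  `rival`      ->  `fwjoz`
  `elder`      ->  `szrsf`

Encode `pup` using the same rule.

did

Compare letters: m→a is +14, e→s is +14, d→r is +14 — a constant shift. It's a constant shift of +14 (ROT14).
Applying it to pup: p+14=d, u+14=i, p+14=d.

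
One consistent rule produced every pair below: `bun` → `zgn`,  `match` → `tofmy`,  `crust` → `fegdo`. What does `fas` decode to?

got

The output letters match the input read backwards, each shifted +12: bun reversed is nub. The word is reversed, then every letter is shifted forward by 12.
Decoding fas: shift back: f−12=t, a−12=o, s−12=g → tog; then reverse → got.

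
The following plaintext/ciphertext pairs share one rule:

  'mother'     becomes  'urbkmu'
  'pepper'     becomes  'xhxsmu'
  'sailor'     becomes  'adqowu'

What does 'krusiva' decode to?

compass

Shifts by position in mother: pos 0: m→u (+8), pos 1: o→r (+3), pos 2: t→b (+8), pos 3: h→k (+3) — repeating every 2. It's a Vigenère-style cipher with numeric key [8,3]: position i shifts by key[i mod 2].
Decoding krusiva: k−8=c, r−3=o, u−8=m, s−3=p, i−8=a, v−3=s, a−8=s.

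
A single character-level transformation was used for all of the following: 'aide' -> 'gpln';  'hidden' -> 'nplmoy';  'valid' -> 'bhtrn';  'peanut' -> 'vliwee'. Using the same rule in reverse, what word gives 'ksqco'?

The shift increases by 1 at each position, starting from +6: 6, 7, 8, ….
Reversing it on ksqco: k−6=e, s−7=l, q−8=i, c−9=t, o−10=e.

elite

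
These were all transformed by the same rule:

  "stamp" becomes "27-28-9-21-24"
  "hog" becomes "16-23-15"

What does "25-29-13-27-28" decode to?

quest

s is letter #19 and maps to 27: an offset of 8. Each letter is replaced by its alphabet position (a=1..z=26) + 8.
Undoing it on 25-29-13-27-28: 25→(25−8)÷1=17=q, 29→(29−8)÷1=21=u, 13→(13−8)÷1=5=e, 27→(27−8)÷1=19=s, 28→(28−8)÷1=20=t.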